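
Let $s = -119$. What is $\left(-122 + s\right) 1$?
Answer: $-241$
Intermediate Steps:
$\left(-122 + s\right) 1 = \left(-122 - 119\right) 1 = \left(-241\right) 1 = -241$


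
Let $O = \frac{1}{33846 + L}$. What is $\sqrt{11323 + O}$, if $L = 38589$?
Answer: $\frac{\sqrt{59409847387110}}{72435} \approx 106.41$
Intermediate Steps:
$O = \frac{1}{72435}$ ($O = \frac{1}{33846 + 38589} = \frac{1}{72435} \approx 1.3805 \cdot 10^{-5}$)
$\sqrt{11323 + O} = \sqrt{11323 + \frac{1}{72435}} = \sqrt{\frac{820181506}{72435}} = \frac{\sqrt{59409847387110}}{72435}$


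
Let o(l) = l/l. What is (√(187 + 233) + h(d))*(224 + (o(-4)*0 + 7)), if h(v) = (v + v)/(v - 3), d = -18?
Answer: 396 + 462*√105 ≈ 5130.1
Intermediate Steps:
o(l) = 1
h(v) = 2*v/(-3 + v) (h(v) = (2*v)/(-3 + v) = 2*v/(-3 + v))
(√(187 + 233) + h(d))*(224 + (o(-4)*0 + 7)) = (√(187 + 233) + 2*(-18)/(-3 - 18))*(224 + (1*0 + 7)) = (√420 + 2*(-18)/(-21))*(224 + (0 + 7)) = (2*√105 + 2*(-18)*(-1/21))*(224 + 7) = (2*√105 + 12/7)*231 = (12/7 + 2*√105)*231 = 396 + 462*√105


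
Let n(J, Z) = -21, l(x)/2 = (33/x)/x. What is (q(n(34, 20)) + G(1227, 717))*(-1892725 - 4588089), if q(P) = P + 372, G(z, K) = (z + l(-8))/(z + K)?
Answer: -23627217014045/10368 ≈ -2.2789e+9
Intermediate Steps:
l(x) = 66/x**2 (l(x) = 2*((33/x)/x) = 2*(33/x**2) = 66/x**2)
G(z, K) = (33/32 + z)/(K + z) (G(z, K) = (z + 66/(-8)**2)/(z + K) = (z + 66*(1/64))/(K + z) = (z + 33/32)/(K + z) = (33/32 + z)/(K + z))
q(P) = 372 + P
(q(n(34, 20)) + G(1227, 717))*(-1892725 - 4588089) = ((372 - 21) + (33/32 + 1227)/(717 + 1227))*(-1892725 - 4588089) = (351 + (39297/32)/1944)*(-6480814) = (351 + (1/1944)*(39297/32))*(-6480814) = (351 + 13099/20736)*(-6480814) = (7291435/20736)*(-6480814) = -23627217014045/10368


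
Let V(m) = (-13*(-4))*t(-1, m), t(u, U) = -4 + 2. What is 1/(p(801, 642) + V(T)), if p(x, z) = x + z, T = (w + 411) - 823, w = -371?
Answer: 1/1339 ≈ 0.00074683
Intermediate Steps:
t(u, U) = -2
T = -783 (T = (-371 + 411) - 823 = 40 - 823 = -783)
V(m) = -104 (V(m) = -13*(-4)*(-2) = 52*(-2) = -104)
1/(p(801, 642) + V(T)) = 1/((801 + 642) - 104) = 1/(1443 - 104) = 1/1339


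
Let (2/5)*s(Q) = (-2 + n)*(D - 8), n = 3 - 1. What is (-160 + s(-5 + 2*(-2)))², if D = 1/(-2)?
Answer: 25600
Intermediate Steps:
n = 2
D = -½ ≈ -0.50000
s(Q) = 0 (s(Q) = 5*((-2 + 2)*(-½ - 8))/2 = 5*(0*(-17/2))/2 = (5/2)*0 = 0)
(-160 + s(-5 + 2*(-2)))² = (-160 + 0)² = (-160)² = 25600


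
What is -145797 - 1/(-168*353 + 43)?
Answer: -8640076016/59261 ≈ -1.4580e+5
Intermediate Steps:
-145797 - 1/(-168*353 + 43) = -145797 - 1/(-59304 + 43) = -145797 - 1/(-59261) = -145797 - 1*(-1/59261) = -145797 + 1/59261 = -8640076016/59261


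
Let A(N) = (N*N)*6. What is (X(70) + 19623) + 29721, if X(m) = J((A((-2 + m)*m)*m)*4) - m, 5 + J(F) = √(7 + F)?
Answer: 49269 + √38064768007 ≈ 2.4437e+5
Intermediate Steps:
A(N) = 6*N² (A(N) = N²*6 = 6*N²)
J(F) = -5 + √(7 + F)
X(m) = -5 + √(7 + 24*m³*(-2 + m)²) - m (X(m) = (-5 + √(7 + ((6*((-2 + m)*m)²)*m)*4)) - m = (-5 + √(7 + ((6*(m*(-2 + m))²)*m)*4)) - m = (-5 + √(7 + ((6*(m²*(-2 + m)²))*m)*4)) - m = (-5 + √(7 + ((6*m²*(-2 + m)²)*m)*4)) - m = (-5 + √(7 + (6*m³*(-2 + m)²)*4)) - m = (-5 + √(7 + 24*m³*(-2 + m)²)) - m = -5 + √(7 + 24*m³*(-2 + m)²) - m)
(X(70) + 19623) + 29721 = ((-5 + √(7 + 24*70³*(-2 + 70)²) - 1*70) + 19623) + 29721 = ((-5 + √(7 + 24*343000*68²) - 70) + 19623) + 29721 = ((-5 + √(7 + 24*343000*4624) - 70) + 19623) + 29721 = ((-5 + √(7 + 38064768000) - 70) + 19623) + 29721 = ((-5 + √38064768007 - 70) + 19623) + 29721 = ((-75 + √38064768007) + 19623) + 29721 = (19548 + √38064768007) + 29721 = 49269 + √38064768007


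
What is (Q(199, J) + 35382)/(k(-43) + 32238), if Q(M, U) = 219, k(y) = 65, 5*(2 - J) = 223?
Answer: 35601/32303 ≈ 1.1021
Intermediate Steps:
J = -213/5 (J = 2 - 1/5*223 = 2 - 223/5 = -213/5 ≈ -42.600)
(Q(199, J) + 35382)/(k(-43) + 32238) = (219 + 35382)/(65 + 32238) = 35601/32303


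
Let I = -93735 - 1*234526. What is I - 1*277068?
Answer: -605329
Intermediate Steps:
I = -328261 (I = -93735 - 234526 = -328261)
I - 1*277068 = -328261 - 1*277068 = -328261 - 277068 = -605329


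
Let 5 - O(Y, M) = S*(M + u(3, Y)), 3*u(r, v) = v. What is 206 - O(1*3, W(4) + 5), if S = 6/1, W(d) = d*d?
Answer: 333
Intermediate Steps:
W(d) = d**2
u(r, v) = v/3
S = 6 (S = 6*1 = 6)
O(Y, M) = 5 - 6*M - 2*Y (O(Y, M) = 5 - 6*(M + Y/3) = 5 - (2*Y + 6*M) = 5 + (-6*M - 2*Y) = 5 - 6*M - 2*Y)
206 - O(1*3, W(4) + 5) = 206 - (5 - 6*(4**2 + 5) - 2*3) = 206 - (5 - 6*(16 + 5) - 2*3) = 206 - (5 - 6*21 - 6) = 206 - (5 - 126 - 6) = 206 - 1*(-127) = 206 + 127 = 333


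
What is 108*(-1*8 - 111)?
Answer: -12852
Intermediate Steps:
108*(-1*8 - 111) = 108*(-8 - 111) = 108*(-119) = -12852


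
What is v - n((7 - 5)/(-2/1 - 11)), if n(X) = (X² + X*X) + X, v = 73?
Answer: 12355/169 ≈ 73.106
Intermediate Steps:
n(X) = X + 2*X² (n(X) = (X² + X²) + X = 2*X² + X = X + 2*X²)
v - n((7 - 5)/(-2/1 - 11)) = 73 - (7 - 5)/(-2/1 - 11)*(1 + 2*((7 - 5)/(-2/1 - 11))) = 73 - 2/(-2*1 - 11)*(1 + 2*(2/(-2*1 - 11))) = 73 - 2/(-2 - 11)*(1 + 2*(2/(-2 - 11))) = 73 - 2/(-13)*(1 + 2*(2/(-13))) = 73 - 2*(-1/13)*(1 + 2*(2*(-1/13))) = 73 - (-2)*(1 + 2*(-2/13))/13 = 73 - (-2)*(1 - 4/13)/13 = 73 - (-2)*9/(13*13) = 73 - 1*(-18/169) = 73 + 18/169 = 12355/169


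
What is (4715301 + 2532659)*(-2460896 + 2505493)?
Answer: 323237272120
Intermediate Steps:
(4715301 + 2532659)*(-2460896 + 2505493) = 7247960*44597 = 323237272120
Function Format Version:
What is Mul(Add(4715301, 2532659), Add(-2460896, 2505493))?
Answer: 323237272120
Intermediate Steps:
Mul(Add(4715301, 2532659), Add(-2460896, 2505493)) = Mul(7247960, 44597) = 323237272120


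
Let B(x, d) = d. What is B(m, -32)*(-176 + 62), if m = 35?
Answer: 3648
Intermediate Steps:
B(m, -32)*(-176 + 62) = -32*(-176 + 62) = -32*(-114) = 3648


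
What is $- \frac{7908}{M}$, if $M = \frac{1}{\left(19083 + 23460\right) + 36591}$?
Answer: $-625791672$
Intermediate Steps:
$M = \frac{1}{79134}$ ($M = \frac{1}{42543 + 36591} = \frac{1}{79134} \approx 1.2637 \cdot 10^{-5}$)
$- \frac{7908}{M} = - 7908 \frac{1}{\frac{1}{79134}} = \left(-7908\right) 79134 = -625791672$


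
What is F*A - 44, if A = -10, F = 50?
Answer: -544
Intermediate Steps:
F*A - 44 = 50*(-10) - 44 = -500 - 44 = -544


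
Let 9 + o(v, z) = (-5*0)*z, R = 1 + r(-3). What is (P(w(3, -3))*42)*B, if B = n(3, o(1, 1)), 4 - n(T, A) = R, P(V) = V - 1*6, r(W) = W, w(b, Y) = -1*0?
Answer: -1512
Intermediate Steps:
w(b, Y) = 0
P(V) = -6 + V (P(V) = V - 6 = -6 + V)
R = -2 (R = 1 - 3 = -2)
o(v, z) = -9 (o(v, z) = -9 + (-5*0)*z = -9 + 0*z = -9 + 0 = -9)
n(T, A) = 6 (n(T, A) = 4 - 1*(-2) = 4 + 2 = 6)
B = 6
(P(w(3, -3))*42)*B = ((-6 + 0)*42)*6 = -6*42*6 = -252*6 = -1512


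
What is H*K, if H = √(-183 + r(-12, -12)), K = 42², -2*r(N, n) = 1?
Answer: 882*I*√734 ≈ 23896.0*I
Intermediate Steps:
r(N, n) = -½ (r(N, n) = -½*1 = -½)
K = 1764
H = I*√734/2 (H = √(-183 - ½) = √(-367/2) = I*√734/2 ≈ 13.546*I)
H*K = (I*√734/2)*1764 = 882*I*√734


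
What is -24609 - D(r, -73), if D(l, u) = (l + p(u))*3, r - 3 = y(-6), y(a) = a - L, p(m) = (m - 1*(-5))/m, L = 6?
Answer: -1794690/73 ≈ -24585.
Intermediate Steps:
p(m) = (5 + m)/m (p(m) = (m + 5)/m = (5 + m)/m)
y(a) = -6 + a (y(a) = a - 1*6 = a - 6 = -6 + a)
r = -9 (r = 3 + (-6 - 6) = 3 - 12 = -9)
D(l, u) = 3*l + 3*(5 + u)/u (D(l, u) = (l + (5 + u)/u)*3 = 3*l + 3*(5 + u)/u)
-24609 - D(r, -73) = -24609 - (3 + 3*(-9) + 15/(-73)) = -24609 - (3 - 27 + 15*(-1/73)) = -24609 - (3 - 27 - 15/73) = -24609 - 1*(-1767/73) = -24609 + 1767/73 = -1794690/73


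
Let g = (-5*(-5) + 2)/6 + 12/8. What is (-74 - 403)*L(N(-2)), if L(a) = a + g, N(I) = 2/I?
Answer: -2385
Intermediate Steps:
g = 6 (g = (25 + 2)*(1/6) + 12*(1/8) = 27*(1/6) + 3/2 = 9/2 + 3/2 = 6)
L(a) = 6 + a (L(a) = a + 6 = 6 + a)
(-74 - 403)*L(N(-2)) = (-74 - 403)*(6 + 2/(-2)) = -477*(6 + 2*(-1/2)) = -477*(6 - 1) = -477*5 = -2385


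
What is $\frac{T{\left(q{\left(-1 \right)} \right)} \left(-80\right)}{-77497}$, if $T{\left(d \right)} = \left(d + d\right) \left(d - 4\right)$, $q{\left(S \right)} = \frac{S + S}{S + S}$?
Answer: $- \frac{480}{77497} \approx -0.0061938$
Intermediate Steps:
$q{\left(S \right)} = 1$ ($q{\left(S \right)} = \frac{2 S}{2 S} = 2 S \frac{1}{2 S} = 1$)
$T{\left(d \right)} = 2 d \left(-4 + d\right)$
$\frac{T{\left(q{\left(-1 \right)} \right)} \left(-80\right)}{-77497} = \frac{2 \cdot 1 \left(-4 + 1\right) \left(-80\right)}{-77497} = 2 \cdot 1 \left(-3\right) \left(-80\right) \left(- \frac{1}{77497}\right) = \left(-6\right) \left(-80\right) \left(- \frac{1}{77497}\right) = 480 \left(- \frac{1}{77497}\right) = - \frac{480}{77497}$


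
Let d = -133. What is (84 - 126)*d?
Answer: 5586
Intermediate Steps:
(84 - 126)*d = (84 - 126)*(-133) = -42*(-133) = 5586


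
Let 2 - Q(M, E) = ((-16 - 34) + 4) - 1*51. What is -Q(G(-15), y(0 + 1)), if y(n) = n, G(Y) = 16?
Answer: -99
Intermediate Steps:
Q(M, E) = 99 (Q(M, E) = 2 - (((-16 - 34) + 4) - 1*51) = 2 - ((-50 + 4) - 51) = 2 - (-46 - 51) = 2 - 1*(-97) = 2 + 97 = 99)
-Q(G(-15), y(0 + 1)) = -1*99 = -99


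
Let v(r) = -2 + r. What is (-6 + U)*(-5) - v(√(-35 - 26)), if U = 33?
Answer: -133 - I*√61 ≈ -133.0 - 7.8102*I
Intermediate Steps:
(-6 + U)*(-5) - v(√(-35 - 26)) = (-6 + 33)*(-5) - (-2 + √(-35 - 26)) = 27*(-5) - (-2 + √(-61)) = -135 - (-2 + I*√61) = -135 + (2 - I*√61) = -133 - I*√61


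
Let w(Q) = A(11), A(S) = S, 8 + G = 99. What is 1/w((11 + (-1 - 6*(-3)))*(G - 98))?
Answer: 1/11 ≈ 0.090909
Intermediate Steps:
G = 91 (G = -8 + 99 = 91)
w(Q) = 11
1/w((11 + (-1 - 6*(-3)))*(G - 98)) = 1/11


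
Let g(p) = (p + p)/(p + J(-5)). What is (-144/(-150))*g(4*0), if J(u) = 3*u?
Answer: 0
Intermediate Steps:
g(p) = 2*p/(-15 + p) (g(p) = (p + p)/(p + 3*(-5)) = (2*p)/(p - 15) = (2*p)/(-15 + p) = 2*p/(-15 + p))
(-144/(-150))*g(4*0) = (-144/(-150))*(2*(4*0)/(-15 + 4*0)) = (-144*(-1/150))*(2*0/(-15 + 0)) = 24*(2*0/(-15))/25 = 24*(2*0*(-1/15))/25 = (24/25)*0 = 0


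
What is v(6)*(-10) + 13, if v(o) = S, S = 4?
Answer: -27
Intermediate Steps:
v(o) = 4
v(6)*(-10) + 13 = 4*(-10) + 13 = -40 + 13 = -27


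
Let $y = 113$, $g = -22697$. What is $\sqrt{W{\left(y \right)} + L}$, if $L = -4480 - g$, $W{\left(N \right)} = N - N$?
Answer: $\sqrt{18217} \approx 134.97$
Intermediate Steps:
$W{\left(N \right)} = 0$
$L = 18217$ ($L = -4480 - -22697 = -4480 + 22697 = 18217$)
$\sqrt{W{\left(y \right)} + L} = \sqrt{0 + 18217} = \sqrt{18217}$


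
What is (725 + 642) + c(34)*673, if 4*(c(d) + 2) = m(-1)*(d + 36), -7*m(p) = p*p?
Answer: -3323/2 ≈ -1661.5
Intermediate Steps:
m(p) = -p²/7 (m(p) = -p*p/7 = -p²/7)
c(d) = -23/7 - d/28 (c(d) = -2 + ((-⅐*(-1)²)*(d + 36))/4 = -2 + ((-⅐*1)*(36 + d))/4 = -2 + (-(36 + d)/7)/4 = -2 + (-36/7 - d/7)/4 = -2 + (-9/7 - d/28) = -23/7 - d/28)
(725 + 642) + c(34)*673 = (725 + 642) + (-23/7 - 1/28*34)*673 = 1367 + (-23/7 - 17/14)*673 = 1367 - 9/2*673 = 1367 - 6057/2 = -3323/2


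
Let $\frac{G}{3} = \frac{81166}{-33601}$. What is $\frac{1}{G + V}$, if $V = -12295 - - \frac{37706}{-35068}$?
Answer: $- \frac{589159934}{7248624362115} \approx -8.1279 \cdot 10^{-5}$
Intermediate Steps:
$G = - \frac{243498}{33601}$ ($G = 3 \frac{81166}{-33601} = 3 \cdot 81166 \left(- \frac{1}{33601}\right) = 3 \left(- \frac{81166}{33601}\right) = - \frac{243498}{33601} \approx -7.2467$)
$V = - \frac{215599383}{17534}$ ($V = -12295 - \left(-37706\right) \left(- \frac{1}{35068}\right) = -12295 - \frac{18853}{17534} = - \frac{215599383}{17534} \approx -12296.0$)
$\frac{1}{G + V} = \frac{1}{- \frac{243498}{33601} - \frac{215599383}{17534}} = \frac{1}{- \frac{7248624362115}{589159934}} = - \frac{589159934}{7248624362115}$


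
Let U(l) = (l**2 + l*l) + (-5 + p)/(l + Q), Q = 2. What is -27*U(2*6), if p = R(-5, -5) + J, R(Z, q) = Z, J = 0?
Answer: -54297/7 ≈ -7756.7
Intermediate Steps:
p = -5 (p = -5 + 0 = -5)
U(l) = -10/(2 + l) + 2*l**2 (U(l) = (l**2 + l*l) + (-5 - 5)/(l + 2) = (l**2 + l**2) - 10/(2 + l) = 2*l**2 - 10/(2 + l) = -10/(2 + l) + 2*l**2)
-27*U(2*6) = -54*(-5 + (2*6)**3 + 2*(2*6)**2)/(2 + 2*6) = -54*(-5 + 12**3 + 2*12**2)/(2 + 12) = -54*(-5 + 1728 + 2*144)/14 = -54*(-5 + 1728 + 288)/14 = -54*2011/14 = -27*2011/7 = -54297/7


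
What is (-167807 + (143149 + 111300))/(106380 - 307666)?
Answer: -43321/100643 ≈ -0.43044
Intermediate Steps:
(-167807 + (143149 + 111300))/(106380 - 307666) = (-167807 + 254449)/(-201286) = 86642*(-1/201286) = -43321/100643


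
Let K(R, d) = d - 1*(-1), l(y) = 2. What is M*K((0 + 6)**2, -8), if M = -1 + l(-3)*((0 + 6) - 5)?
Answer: -7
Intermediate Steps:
K(R, d) = 1 + d (K(R, d) = d + 1 = 1 + d)
M = 1 (M = -1 + 2*((0 + 6) - 5) = -1 + 2*(6 - 5) = -1 + 2*1 = -1 + 2 = 1)
M*K((0 + 6)**2, -8) = 1*(1 - 8) = 1*(-7) = -7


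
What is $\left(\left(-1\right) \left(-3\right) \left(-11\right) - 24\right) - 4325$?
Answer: $-4382$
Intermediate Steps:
$\left(\left(-1\right) \left(-3\right) \left(-11\right) - 24\right) - 4325 = \left(3 \left(-11\right) - 24\right) - 4325 = \left(-33 - 24\right) - 4325 = -57 - 4325 = -4382$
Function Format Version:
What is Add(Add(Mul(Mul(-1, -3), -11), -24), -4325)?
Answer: -4382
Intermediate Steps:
Add(Add(Mul(Mul(-1, -3), -11), -24), -4325) = Add(Add(Mul(3, -11), -24), -4325) = Add(Add(-33, -24), -4325) = Add(-57, -4325) = -4382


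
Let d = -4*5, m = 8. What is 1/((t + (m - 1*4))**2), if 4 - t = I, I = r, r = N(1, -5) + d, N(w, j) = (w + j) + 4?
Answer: 1/784 ≈ 0.0012755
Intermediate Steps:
N(w, j) = 4 + j + w (N(w, j) = (j + w) + 4 = 4 + j + w)
d = -20
r = -20 (r = (4 - 5 + 1) - 20 = 0 - 20 = -20)
I = -20
t = 24 (t = 4 - 1*(-20) = 4 + 20 = 24)
1/((t + (m - 1*4))**2) = 1/((24 + (8 - 1*4))**2) = 1/((24 + (8 - 4))**2) = 1/((24 + 4)**2) = 1/(28**2) = 1/784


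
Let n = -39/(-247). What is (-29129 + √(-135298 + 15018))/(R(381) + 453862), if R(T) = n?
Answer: -553451/8623381 + 38*I*√30070/8623381 ≈ -0.06418 + 0.00076414*I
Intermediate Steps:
n = 3/19 (n = -39*(-1/247) = 3/19 ≈ 0.15789)
R(T) = 3/19
(-29129 + √(-135298 + 15018))/(R(381) + 453862) = (-29129 + √(-135298 + 15018))/(3/19 + 453862) = (-29129 + √(-120280))/(8623381/19) = (-29129 + 2*I*√30070)*(19/8623381) = -553451/8623381 + 38*I*√30070/8623381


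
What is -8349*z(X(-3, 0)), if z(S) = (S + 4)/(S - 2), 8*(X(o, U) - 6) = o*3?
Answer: -25773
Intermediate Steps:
X(o, U) = 6 + 3*o/8 (X(o, U) = 6 + (o*3)/8 = 6 + (3*o)/8 = 6 + 3*o/8)
z(S) = (4 + S)/(-2 + S)
-8349*z(X(-3, 0)) = -8349*(4 + (6 + (3/8)*(-3)))/(-2 + (6 + (3/8)*(-3))) = -8349*(4 + (6 - 9/8))/(-2 + (6 - 9/8)) = -8349*(4 + 39/8)/(-2 + 39/8) = -8349*71/(23/8*8) = -2904*71/8 = -8349*71/23 = -25773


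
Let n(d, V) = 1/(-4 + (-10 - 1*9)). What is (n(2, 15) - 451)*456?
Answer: -4730544/23 ≈ -2.0568e+5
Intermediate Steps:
n(d, V) = -1/23 (n(d, V) = 1/(-4 + (-10 - 9)) = 1/(-4 - 19) = 1/(-23) = -1/23)
(n(2, 15) - 451)*456 = (-1/23 - 451)*456 = -10374/23*456 = -4730544/23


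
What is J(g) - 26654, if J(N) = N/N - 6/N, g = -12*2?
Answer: -106611/4 ≈ -26653.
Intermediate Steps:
g = -24
J(N) = 1 - 6/N
J(g) - 26654 = (-6 - 24)/(-24) - 26654 = -1/24*(-30) - 26654 = 5/4 - 26654 = -106611/4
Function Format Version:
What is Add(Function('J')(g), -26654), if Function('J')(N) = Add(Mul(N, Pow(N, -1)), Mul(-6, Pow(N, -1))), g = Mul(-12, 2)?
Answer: Rational(-106611, 4) ≈ -26653.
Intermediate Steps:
g = -24
Function('J')(N) = Add(1, Mul(-6, Pow(N, -1)))
Add(Function('J')(g), -26654) = Add(Mul(Pow(-24, -1), Add(-6, -24)), -26654) = Add(Mul(Rational(-1, 24), -30), -26654) = Add(Rational(5, 4), -26654) = Rational(-106611, 4)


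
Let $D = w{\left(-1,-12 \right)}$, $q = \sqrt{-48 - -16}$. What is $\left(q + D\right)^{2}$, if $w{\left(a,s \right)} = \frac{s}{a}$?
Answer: $112 + 96 i \sqrt{2} \approx 112.0 + 135.76 i$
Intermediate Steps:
$q = 4 i \sqrt{2}$ ($q = \sqrt{-48 + \left(-19 + 35\right)} = \sqrt{-48 + 16} = \sqrt{-32} = 4 i \sqrt{2} \approx 5.6569 i$)
$D = 12$ ($D = - \frac{12}{-1} = \left(-12\right) \left(-1\right) = 12$)
$\left(q + D\right)^{2} = \left(4 i \sqrt{2} + 12\right)^{2} = \left(12 + 4 i \sqrt{2}\right)^{2}$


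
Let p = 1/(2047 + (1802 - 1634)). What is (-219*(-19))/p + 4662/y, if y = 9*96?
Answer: 442397779/48 ≈ 9.2166e+6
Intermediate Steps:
y = 864
p = 1/2215 (p = 1/(2047 + 168) = 1/2215 ≈ 0.00045147)
(-219*(-19))/p + 4662/y = (-219*(-19))/(1/2215) + 4662/864 = 4161*2215 + 4662*(1/864) = 9216615 + 259/48 = 442397779/48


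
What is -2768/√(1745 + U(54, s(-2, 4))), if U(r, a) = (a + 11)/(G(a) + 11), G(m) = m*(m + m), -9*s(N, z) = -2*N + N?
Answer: -1384*√977213/20653 ≈ -66.244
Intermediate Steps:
s(N, z) = N/9 (s(N, z) = -(-2*N + N)/9 = -(-1)*N/9 = N/9)
G(m) = 2*m² (G(m) = m*(2*m) = 2*m²)
U(r, a) = (11 + a)/(11 + 2*a²) (U(r, a) = (a + 11)/(2*a² + 11) = (11 + a)/(11 + 2*a²))
-2768/√(1745 + U(54, s(-2, 4))) = -2768/√(1745 + (11 + (⅑)*(-2))/(11 + 2*((⅑)*(-2))²)) = -2768/√(1745 + (11 - 2/9)/(11 + 2*(-2/9)²)) = -2768/√(1745 + (97/9)/(11 + 2*(4/81))) = -2768/√(1745 + (97/9)/(11 + 8/81)) = -2768/√(1745 + (97/9)/(899/81)) = -2768/√(1745 + (81/899)*(97/9)) = -2768/√(1745 + 873/899) = -2768*√977213/41306 = -1384*√977213/20653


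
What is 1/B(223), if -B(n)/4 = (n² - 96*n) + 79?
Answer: -1/113600 ≈ -8.8028e-6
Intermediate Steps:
B(n) = -316 - 4*n² + 384*n (B(n) = -4*((n² - 96*n) + 79) = -4*(79 + n² - 96*n) = -316 - 4*n² + 384*n)
1/B(223) = 1/(-316 - 4*223² + 384*223) = 1/(-316 - 4*49729 + 85632) = 1/(-316 - 198916 + 85632) = 1/(-113600) = -1/113600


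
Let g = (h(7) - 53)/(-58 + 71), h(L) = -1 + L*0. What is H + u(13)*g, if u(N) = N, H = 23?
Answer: -31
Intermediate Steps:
h(L) = -1 (h(L) = -1 + 0 = -1)
g = -54/13 (g = (-1 - 53)/(-58 + 71) = -54/13 ≈ -4.1538)
H + u(13)*g = 23 + 13*(-54/13) = 23 - 54 = -31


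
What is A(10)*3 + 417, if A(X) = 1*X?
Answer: 447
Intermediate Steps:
A(X) = X
A(10)*3 + 417 = 10*3 + 417 = 30 + 417 = 447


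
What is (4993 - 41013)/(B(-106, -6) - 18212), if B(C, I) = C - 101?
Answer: 36020/18419 ≈ 1.9556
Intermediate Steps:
B(C, I) = -101 + C
(4993 - 41013)/(B(-106, -6) - 18212) = (4993 - 41013)/((-101 - 106) - 18212) = -36020/(-207 - 18212) = -36020/(-18419) = -36020*(-1/18419) = 36020/18419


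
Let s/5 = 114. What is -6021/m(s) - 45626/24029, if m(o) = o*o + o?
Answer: -4998190943/2606906210 ≈ -1.9173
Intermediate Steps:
s = 570 (s = 5*114 = 570)
m(o) = o + o**2 (m(o) = o**2 + o = o + o**2)
-6021/m(s) - 45626/24029 = -6021*1/(570*(1 + 570)) - 45626/24029 = -6021/(570*571) - 45626*1/24029 = -6021/325470 - 45626/24029 = -6021*1/325470 - 45626/24029 = -2007/108490 - 45626/24029 = -4998190943/2606906210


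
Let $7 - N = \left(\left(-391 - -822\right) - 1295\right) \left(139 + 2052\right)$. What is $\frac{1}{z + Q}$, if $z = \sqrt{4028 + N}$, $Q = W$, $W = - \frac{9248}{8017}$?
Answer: $\frac{74141216}{121928238772547} + \frac{64272289 \sqrt{1897059}}{121928238772547} \approx 0.00072665$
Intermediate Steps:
$N = 1893031$ ($N = 7 - \left(\left(-391 - -822\right) - 1295\right) \left(139 + 2052\right) = 7 - \left(\left(-391 + 822\right) - 1295\right) 2191 = 7 - \left(431 - 1295\right) 2191 = 7 - \left(-864\right) 2191 = 7 - -1893024 = 7 + 1893024 = 1893031$)
$W = - \frac{9248}{8017}$ ($W = \left(-9248\right) \frac{1}{8017} = - \frac{9248}{8017} \approx -1.1535$)
$Q = - \frac{9248}{8017} \approx -1.1535$
$z = \sqrt{1897059}$ ($z = \sqrt{4028 + 1893031} = \sqrt{1897059} \approx 1377.3$)
$\frac{1}{z + Q} = \frac{1}{\sqrt{1897059} - \frac{9248}{8017}} = \frac{1}{- \frac{9248}{8017} + \sqrt{1897059}}$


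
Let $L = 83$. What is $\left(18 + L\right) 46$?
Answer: $4646$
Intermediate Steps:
$\left(18 + L\right) 46 = \left(18 + 83\right) 46 = 101 \cdot 46 = 4646$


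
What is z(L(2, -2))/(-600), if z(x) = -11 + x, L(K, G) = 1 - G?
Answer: 1/75 ≈ 0.013333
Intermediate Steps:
z(L(2, -2))/(-600) = (-11 + (1 - 1*(-2)))/(-600) = (-11 + (1 + 2))*(-1/600) = (-11 + 3)*(-1/600) = -8*(-1/600) = 1/75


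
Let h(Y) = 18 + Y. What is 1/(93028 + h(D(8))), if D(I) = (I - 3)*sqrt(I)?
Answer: 46523/4328778958 - 5*sqrt(2)/4328778958 ≈ 1.0746e-5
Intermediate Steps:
D(I) = sqrt(I)*(-3 + I) (D(I) = (-3 + I)*sqrt(I) = sqrt(I)*(-3 + I))
1/(93028 + h(D(8))) = 1/(93028 + (18 + sqrt(8)*(-3 + 8))) = 1/(93028 + (18 + (2*sqrt(2))*5)) = 1/(93028 + (18 + 10*sqrt(2))) = 1/(93046 + 10*sqrt(2))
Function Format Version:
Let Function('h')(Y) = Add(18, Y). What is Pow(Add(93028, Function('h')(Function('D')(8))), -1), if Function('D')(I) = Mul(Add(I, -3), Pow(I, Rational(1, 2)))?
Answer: Add(Rational(46523, 4328778958), Mul(Rational(-5, 4328778958), Pow(2, Rational(1, 2)))) ≈ 1.0746e-5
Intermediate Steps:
Function('D')(I) = Mul(Pow(I, Rational(1, 2)), Add(-3, I)) (Function('D')(I) = Mul(Add(-3, I), Pow(I, Rational(1, 2))) = Mul(Pow(I, Rational(1, 2)), Add(-3, I)))
Pow(Add(93028, Function('h')(Function('D')(8))), -1) = Pow(Add(93028, Add(18, Mul(Pow(8, Rational(1, 2)), Add(-3, 8)))), -1) = Pow(Add(93028, Add(18, Mul(Mul(2, Pow(2, Rational(1, 2))), 5))), -1) = Pow(Add(93028, Add(18, Mul(10, Pow(2, Rational(1, 2))))), -1) = Pow(Add(93046, Mul(10, Pow(2, Rational(1, 2)))), -1)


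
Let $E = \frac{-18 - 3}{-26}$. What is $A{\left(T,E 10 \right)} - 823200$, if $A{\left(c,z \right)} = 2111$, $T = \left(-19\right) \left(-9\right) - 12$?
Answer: $-821089$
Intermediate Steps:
$E = \frac{21}{26}$ ($E = \left(-18 - 3\right) \left(- \frac{1}{26}\right) = \left(-21\right) \left(- \frac{1}{26}\right) = \frac{21}{26} \approx 0.80769$)
$T = 159$ ($T = 171 - 12 = 159$)
$A{\left(T,E 10 \right)} - 823200 = 2111 - 823200 = -821089$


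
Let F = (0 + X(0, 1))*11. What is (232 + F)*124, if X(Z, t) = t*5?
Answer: 35588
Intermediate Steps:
X(Z, t) = 5*t
F = 55 (F = (0 + 5*1)*11 = (0 + 5)*11 = 5*11 = 55)
(232 + F)*124 = (232 + 55)*124 = 287*124 = 35588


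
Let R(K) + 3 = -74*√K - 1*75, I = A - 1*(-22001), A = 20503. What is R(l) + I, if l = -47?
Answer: 42426 - 74*I*√47 ≈ 42426.0 - 507.32*I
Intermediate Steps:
I = 42504 (I = 20503 - 1*(-22001) = 20503 + 22001 = 42504)
R(K) = -78 - 74*√K (R(K) = -3 + (-74*√K - 1*75) = -3 + (-74*√K - 75) = -3 + (-75 - 74*√K) = -78 - 74*√K)
R(l) + I = (-78 - 74*I*√47) + 42504 = 42426 - 74*I*√47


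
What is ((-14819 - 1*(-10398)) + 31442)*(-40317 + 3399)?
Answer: -997561278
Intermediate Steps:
((-14819 - 1*(-10398)) + 31442)*(-40317 + 3399) = ((-14819 + 10398) + 31442)*(-36918) = (-4421 + 31442)*(-36918) = 27021*(-36918) = -997561278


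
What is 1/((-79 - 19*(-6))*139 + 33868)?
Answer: 1/38733 ≈ 2.5818e-5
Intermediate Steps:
1/((-79 - 19*(-6))*139 + 33868) = 1/((-79 + 114)*139 + 33868) = 1/(35*139 + 33868) = 1/(4865 + 33868) = 1/38733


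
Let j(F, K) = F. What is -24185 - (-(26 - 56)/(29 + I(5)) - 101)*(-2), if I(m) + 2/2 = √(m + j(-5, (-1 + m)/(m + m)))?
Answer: -170694/7 ≈ -24385.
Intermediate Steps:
I(m) = -1 + √(-5 + m) (I(m) = -1 + √(m - 5) = -1 + √(-5 + m))
-24185 - (-(26 - 56)/(29 + I(5)) - 101)*(-2) = -24185 - (-(26 - 56)/(29 + (-1 + √(-5 + 5))) - 101)*(-2) = -24185 - (-(-30)/(29 + (-1 + √0)) - 101)*(-2) = -24185 - (-(-30)/(29 + (-1 + 0)) - 101)*(-2) = -24185 - (-(-30)/(29 - 1) - 101)*(-2) = -24185 - (-(-30)/28 - 101)*(-2) = -24185 - (-1*(-15/14) - 101)*(-2) = -24185 - (15/14 - 101)*(-2) = -24185 - (-1399)*(-2)/14 = -24185 - 1*1399/7 = -24185 - 1399/7 = -170694/7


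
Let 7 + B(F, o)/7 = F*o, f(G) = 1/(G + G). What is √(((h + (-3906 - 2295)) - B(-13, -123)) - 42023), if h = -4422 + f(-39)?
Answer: 103*I*√36582/78 ≈ 252.57*I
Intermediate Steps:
f(G) = 1/(2*G)
B(F, o) = -49 + 7*F*o (B(F, o) = -49 + 7*(F*o) = -49 + 7*F*o)
h = -344917/78 (h = -4422 + (½)/(-39) = -4422 + (½)*(-1/39) = -4422 - 1/78 = -344917/78 ≈ -4422.0)
√(((h + (-3906 - 2295)) - B(-13, -123)) - 42023) = √(((-344917/78 + (-3906 - 2295)) - (-49 + 7*(-13)*(-123))) - 42023) = √(((-344917/78 - 6201) - (-49 + 11193)) - 42023) = √((-828595/78 - 1*11144) - 42023) = √((-828595/78 - 11144) - 42023) = √(-1697827/78 - 42023) = √(-4975621/78) = 103*I*√36582/78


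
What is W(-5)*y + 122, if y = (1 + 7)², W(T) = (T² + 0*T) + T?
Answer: 1402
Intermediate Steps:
W(T) = T + T² (W(T) = (T² + 0) + T = T² + T = T + T²)
y = 64 (y = 8² = 64)
W(-5)*y + 122 = -5*(1 - 5)*64 + 122 = -5*(-4)*64 + 122 = 20*64 + 122 = 1280 + 122 = 1402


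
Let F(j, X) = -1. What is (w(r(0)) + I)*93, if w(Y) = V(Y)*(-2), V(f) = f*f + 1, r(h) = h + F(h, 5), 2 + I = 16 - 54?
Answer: -4092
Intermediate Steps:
I = -40 (I = -2 + (16 - 54) = -2 - 38 = -40)
r(h) = -1 + h (r(h) = h - 1 = -1 + h)
V(f) = 1 + f² (V(f) = f² + 1 = 1 + f²)
w(Y) = -2 - 2*Y² (w(Y) = (1 + Y²)*(-2) = -2 - 2*Y²)
(w(r(0)) + I)*93 = ((-2 - 2*(-1 + 0)²) - 40)*93 = ((-2 - 2*(-1)²) - 40)*93 = ((-2 - 2*1) - 40)*93 = ((-2 - 2) - 40)*93 = (-4 - 40)*93 = -44*93 = -4092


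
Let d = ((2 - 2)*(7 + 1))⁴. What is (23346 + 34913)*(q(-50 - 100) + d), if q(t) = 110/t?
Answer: -640849/15 ≈ -42723.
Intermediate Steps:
d = 0 (d = (0*8)⁴ = 0⁴ = 0)
(23346 + 34913)*(q(-50 - 100) + d) = (23346 + 34913)*(110/(-50 - 100) + 0) = 58259*(110/(-150) + 0) = 58259*(110*(-1/150) + 0) = 58259*(-11/15 + 0) = 58259*(-11/15) = -640849/15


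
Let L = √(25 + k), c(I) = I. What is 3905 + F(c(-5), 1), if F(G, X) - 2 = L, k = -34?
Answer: 3907 + 3*I ≈ 3907.0 + 3.0*I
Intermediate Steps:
L = 3*I (L = √(25 - 34) = √(-9) = 3*I ≈ 3.0*I)
F(G, X) = 2 + 3*I
3905 + F(c(-5), 1) = 3905 + (2 + 3*I) = 3907 + 3*I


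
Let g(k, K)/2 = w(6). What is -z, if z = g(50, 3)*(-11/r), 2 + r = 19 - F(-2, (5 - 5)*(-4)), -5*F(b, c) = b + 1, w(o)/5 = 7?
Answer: 275/6 ≈ 45.833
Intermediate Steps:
w(o) = 35 (w(o) = 5*7 = 35)
g(k, K) = 70 (g(k, K) = 2*35 = 70)
F(b, c) = -⅕ - b/5 (F(b, c) = -(b + 1)/5 = -(1 + b)/5 = -⅕ - b/5)
r = 84/5 (r = -2 + (19 - (-⅕ - ⅕*(-2))) = -2 + (19 - (-⅕ + ⅖)) = -2 + (19 - 1*⅕) = -2 + (19 - ⅕) = -2 + 94/5 = 84/5 ≈ 16.800)
z = -275/6 (z = 70*(-11/84/5) = 70*(-11*5/84) = 70*(-55/84) = -275/6 ≈ -45.833)
-z = -1*(-275/6) = 275/6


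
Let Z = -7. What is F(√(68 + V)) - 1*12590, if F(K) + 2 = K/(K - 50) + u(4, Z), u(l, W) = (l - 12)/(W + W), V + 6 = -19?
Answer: -30937183/2457 - 50*√43/2457 ≈ -12592.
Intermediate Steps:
V = -25 (V = -6 - 19 = -25)
u(l, W) = (-12 + l)/(2*W) (u(l, W) = (-12 + l)/((2*W)) = (-12 + l)*(1/(2*W)) = (-12 + l)/(2*W))
F(K) = -10/7 + K/(-50 + K) (F(K) = -2 + (K/(K - 50) + (½)*(-12 + 4)/(-7)) = -2 + (K/(-50 + K) + (½)*(-⅐)*(-8)) = -2 + (K/(-50 + K) + 4/7) = -2 + (4/7 + K/(-50 + K)) = -10/7 + K/(-50 + K))
F(√(68 + V)) - 1*12590 = (500 - 3*√(68 - 25))/(7*(-50 + √(68 - 25))) - 1*12590 = (500 - 3*√43)/(7*(-50 + √43)) - 12590 = -12590 + (500 - 3*√43)/(7*(-50 + √43))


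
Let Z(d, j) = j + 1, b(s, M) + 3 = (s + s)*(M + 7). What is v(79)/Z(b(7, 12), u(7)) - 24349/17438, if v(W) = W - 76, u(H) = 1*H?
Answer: -71239/69752 ≈ -1.0213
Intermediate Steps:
u(H) = H
b(s, M) = -3 + 2*s*(7 + M) (b(s, M) = -3 + (s + s)*(M + 7) = -3 + (2*s)*(7 + M) = -3 + 2*s*(7 + M))
Z(d, j) = 1 + j
v(W) = -76 + W
v(79)/Z(b(7, 12), u(7)) - 24349/17438 = (-76 + 79)/(1 + 7) - 24349/17438 = 3/8 - 24349*1/17438 = 3*(⅛) - 24349/17438 = 3/8 - 24349/17438 = -71239/69752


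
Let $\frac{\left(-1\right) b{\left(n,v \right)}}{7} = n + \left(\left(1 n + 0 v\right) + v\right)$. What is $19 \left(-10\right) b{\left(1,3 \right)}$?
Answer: $6650$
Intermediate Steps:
$b{\left(n,v \right)} = - 14 n - 7 v$ ($b{\left(n,v \right)} = - 7 \left(n + \left(\left(1 n + 0 v\right) + v\right)\right) = - 7 \left(n + \left(\left(n + 0\right) + v\right)\right) = - 7 \left(n + \left(n + v\right)\right) = - 7 \left(v + 2 n\right) = - 14 n - 7 v$)
$19 \left(-10\right) b{\left(1,3 \right)} = 19 \left(-10\right) \left(\left(-14\right) 1 - 21\right) = - 190 \left(-14 - 21\right) = \left(-190\right) \left(-35\right) = 6650$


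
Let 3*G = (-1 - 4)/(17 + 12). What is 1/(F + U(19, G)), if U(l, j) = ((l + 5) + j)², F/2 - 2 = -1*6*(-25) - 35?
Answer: 7569/6110035 ≈ 0.0012388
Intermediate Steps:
F = 234 (F = 4 + 2*(-1*6*(-25) - 35) = 4 + 2*(-6*(-25) - 35) = 4 + 2*(150 - 35) = 4 + 2*115 = 4 + 230 = 234)
G = -5/87 (G = ((-1 - 4)/(17 + 12))/3 = (-5/29)/3 = (-5*1/29)/3 = (⅓)*(-5/29) = -5/87 ≈ -0.057471)
U(l, j) = (5 + j + l)² (U(l, j) = ((5 + l) + j)² = (5 + j + l)²)
1/(F + U(19, G)) = 1/(234 + (5 - 5/87 + 19)²) = 1/(234 + (2083/87)²) = 1/(234 + 4338889/7569) = 1/(6110035/7569) = 7569/6110035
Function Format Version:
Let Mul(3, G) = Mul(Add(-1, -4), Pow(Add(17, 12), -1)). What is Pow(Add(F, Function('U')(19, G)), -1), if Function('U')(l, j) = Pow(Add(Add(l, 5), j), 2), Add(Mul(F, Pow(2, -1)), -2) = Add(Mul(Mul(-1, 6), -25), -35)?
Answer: Rational(7569, 6110035) ≈ 0.0012388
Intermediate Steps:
F = 234 (F = Add(4, Mul(2, Add(Mul(Mul(-1, 6), -25), -35))) = Add(4, Mul(2, Add(Mul(-6, -25), -35))) = Add(4, Mul(2, Add(150, -35))) = Add(4, Mul(2, 115)) = Add(4, 230) = 234)
G = Rational(-5, 87) (G = Mul(Rational(1, 3), Mul(Add(-1, -4), Pow(Add(17, 12), -1))) = Mul(Rational(1, 3), Mul(-5, Pow(29, -1))) = Mul(Rational(1, 3), Mul(-5, Rational(1, 29))) = Mul(Rational(1, 3), Rational(-5, 29)) = Rational(-5, 87) ≈ -0.057471)
Function('U')(l, j) = Pow(Add(5, j, l), 2) (Function('U')(l, j) = Pow(Add(Add(5, l), j), 2) = Pow(Add(5, j, l), 2))
Pow(Add(F, Function('U')(19, G)), -1) = Pow(Add(234, Pow(Add(5, Rational(-5, 87), 19), 2)), -1) = Pow(Add(234, Pow(Rational(2083, 87), 2)), -1) = Pow(Add(234, Rational(4338889, 7569)), -1) = Pow(Rational(6110035, 7569), -1) = Rational(7569, 6110035)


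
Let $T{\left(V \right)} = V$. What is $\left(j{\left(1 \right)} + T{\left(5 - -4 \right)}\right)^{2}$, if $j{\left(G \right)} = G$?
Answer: $100$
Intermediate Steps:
$\left(j{\left(1 \right)} + T{\left(5 - -4 \right)}\right)^{2} = \left(1 + \left(5 - -4\right)\right)^{2} = \left(1 + \left(5 + 4\right)\right)^{2} = \left(1 + 9\right)^{2} = 10^{2} = 100$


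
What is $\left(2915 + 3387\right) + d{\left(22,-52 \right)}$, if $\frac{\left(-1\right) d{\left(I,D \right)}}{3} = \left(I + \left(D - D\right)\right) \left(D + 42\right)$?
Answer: $6962$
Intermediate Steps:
$d{\left(I,D \right)} = - 3 I \left(42 + D\right)$ ($d{\left(I,D \right)} = - 3 \left(I + \left(D - D\right)\right) \left(D + 42\right) = - 3 \left(I + 0\right) \left(42 + D\right) = - 3 I \left(42 + D\right)$)
$\left(2915 + 3387\right) + d{\left(22,-52 \right)} = \left(2915 + 3387\right) - 66 \left(42 - 52\right) = 6302 - 66 \left(-10\right) = 6302 + 660 = 6962$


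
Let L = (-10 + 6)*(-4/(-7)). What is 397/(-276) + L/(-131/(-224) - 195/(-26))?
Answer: -860279/499836 ≈ -1.7211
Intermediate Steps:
L = -16/7 (L = -(-16)*(-1)/7 = -4*4/7 = -16/7 ≈ -2.2857)
397/(-276) + L/(-131/(-224) - 195/(-26)) = 397/(-276) - 16/(7*(-131/(-224) - 195/(-26))) = 397*(-1/276) - 16/(7*(-131*(-1/224) - 195*(-1/26))) = -397/276 - 16/(7*(131/224 + 15/2)) = -397/276 - 16/(7*1811/224) = -397/276 - 16/7*224/1811 = -397/276 - 512/1811 = -860279/499836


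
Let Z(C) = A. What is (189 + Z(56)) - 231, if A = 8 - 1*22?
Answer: -56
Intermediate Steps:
A = -14 (A = 8 - 22 = -14)
Z(C) = -14
(189 + Z(56)) - 231 = (189 - 14) - 231 = 175 - 231 = -56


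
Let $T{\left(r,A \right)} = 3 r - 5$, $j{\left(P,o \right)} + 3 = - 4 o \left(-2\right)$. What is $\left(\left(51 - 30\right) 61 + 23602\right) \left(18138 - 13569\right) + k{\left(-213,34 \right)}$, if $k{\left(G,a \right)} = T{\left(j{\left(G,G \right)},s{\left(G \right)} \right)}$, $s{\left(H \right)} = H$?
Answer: $113685301$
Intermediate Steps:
$j{\left(P,o \right)} = -3 + 8 o$ ($j{\left(P,o \right)} = -3 + - 4 o \left(-2\right) = -3 + 8 o$)
$T{\left(r,A \right)} = -5 + 3 r$
$k{\left(G,a \right)} = -14 + 24 G$ ($k{\left(G,a \right)} = -5 + 3 \left(-3 + 8 G\right) = -5 + \left(-9 + 24 G\right) = -14 + 24 G$)
$\left(\left(51 - 30\right) 61 + 23602\right) \left(18138 - 13569\right) + k{\left(-213,34 \right)} = \left(\left(51 - 30\right) 61 + 23602\right) \left(18138 - 13569\right) + \left(-14 + 24 \left(-213\right)\right) = \left(21 \cdot 61 + 23602\right) 4569 - 5126 = \left(1281 + 23602\right) 4569 - 5126 = 24883 \cdot 4569 - 5126 = 113690427 - 5126 = 113685301$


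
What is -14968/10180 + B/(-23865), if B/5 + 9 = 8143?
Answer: -38561596/12147285 ≈ -3.1745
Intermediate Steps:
B = 40670 (B = -45 + 5*8143 = -45 + 40715 = 40670)
-14968/10180 + B/(-23865) = -14968/10180 + 40670/(-23865) = -14968*1/10180 + 40670*(-1/23865) = -3742/2545 - 8134/4773 = -38561596/12147285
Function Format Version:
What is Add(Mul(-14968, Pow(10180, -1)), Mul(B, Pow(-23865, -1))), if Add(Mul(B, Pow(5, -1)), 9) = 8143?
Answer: Rational(-38561596, 12147285) ≈ -3.1745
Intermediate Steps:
B = 40670 (B = Add(-45, Mul(5, 8143)) = Add(-45, 40715) = 40670)
Add(Mul(-14968, Pow(10180, -1)), Mul(B, Pow(-23865, -1))) = Add(Mul(-14968, Pow(10180, -1)), Mul(40670, Pow(-23865, -1))) = Add(Mul(-14968, Rational(1, 10180)), Mul(40670, Rational(-1, 23865))) = Add(Rational(-3742, 2545), Rational(-8134, 4773)) = Rational(-38561596, 12147285)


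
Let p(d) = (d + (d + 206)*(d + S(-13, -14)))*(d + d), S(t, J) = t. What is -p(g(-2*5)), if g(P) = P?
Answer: -90360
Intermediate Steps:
p(d) = 2*d*(d + (-13 + d)*(206 + d)) (p(d) = (d + (d + 206)*(d - 13))*(d + d) = (d + (206 + d)*(-13 + d))*(2*d) = (d + (-13 + d)*(206 + d))*(2*d) = 2*d*(d + (-13 + d)*(206 + d)))
-p(g(-2*5)) = -2*(-2*5)*(-2678 + (-2*5)² + 194*(-2*5)) = -2*(-10)*(-2678 + (-10)² + 194*(-10)) = -2*(-10)*(-2678 + 100 - 1940) = -2*(-10)*(-4518) = -1*90360 = -90360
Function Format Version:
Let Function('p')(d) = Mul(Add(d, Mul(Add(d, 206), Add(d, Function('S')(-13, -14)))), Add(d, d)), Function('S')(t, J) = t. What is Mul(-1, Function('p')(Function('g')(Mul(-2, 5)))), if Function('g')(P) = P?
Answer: -90360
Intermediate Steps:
Function('p')(d) = Mul(2, d, Add(d, Mul(Add(-13, d), Add(206, d)))) (Function('p')(d) = Mul(Add(d, Mul(Add(d, 206), Add(d, -13))), Add(d, d)) = Mul(Add(d, Mul(Add(206, d), Add(-13, d))), Mul(2, d)) = Mul(Add(d, Mul(Add(-13, d), Add(206, d))), Mul(2, d)) = Mul(2, d, Add(d, Mul(Add(-13, d), Add(206, d)))))
Mul(-1, Function('p')(Function('g')(Mul(-2, 5)))) = Mul(-1, Mul(2, Mul(-2, 5), Add(-2678, Pow(Mul(-2, 5), 2), Mul(194, Mul(-2, 5))))) = Mul(-1, Mul(2, -10, Add(-2678, Pow(-10, 2), Mul(194, -10)))) = Mul(-1, Mul(2, -10, Add(-2678, 100, -1940))) = Mul(-1, Mul(2, -10, -4518)) = Mul(-1, 90360) = -90360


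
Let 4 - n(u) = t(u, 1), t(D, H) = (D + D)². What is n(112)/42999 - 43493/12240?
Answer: -828086929/175435920 ≈ -4.7202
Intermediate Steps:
t(D, H) = 4*D² (t(D, H) = (2*D)² = 4*D²)
n(u) = 4 - 4*u²
n(112)/42999 - 43493/12240 = (4 - 4*112²)/42999 - 43493/12240 = (4 - 4*12544)*(1/42999) - 43493*1/12240 = (4 - 50176)*(1/42999) - 43493/12240 = -50172*1/42999 - 43493/12240 = -16724/14333 - 43493/12240 = -828086929/175435920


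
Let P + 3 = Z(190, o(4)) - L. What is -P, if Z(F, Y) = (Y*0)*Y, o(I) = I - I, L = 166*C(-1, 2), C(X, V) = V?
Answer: 335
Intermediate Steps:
L = 332 (L = 166*2 = 332)
o(I) = 0
Z(F, Y) = 0 (Z(F, Y) = 0*Y = 0)
P = -335 (P = -3 + (0 - 1*332) = -3 + (0 - 332) = -3 - 332 = -335)
-P = -1*(-335) = 335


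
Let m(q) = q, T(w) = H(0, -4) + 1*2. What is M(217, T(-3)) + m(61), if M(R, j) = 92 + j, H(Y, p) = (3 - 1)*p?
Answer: 147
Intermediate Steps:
H(Y, p) = 2*p
T(w) = -6 (T(w) = 2*(-4) + 1*2 = -8 + 2 = -6)
M(217, T(-3)) + m(61) = (92 - 6) + 61 = 86 + 61 = 147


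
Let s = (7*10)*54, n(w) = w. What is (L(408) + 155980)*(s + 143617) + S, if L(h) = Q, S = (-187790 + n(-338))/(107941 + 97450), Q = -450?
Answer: 4708517899127182/205391 ≈ 2.2925e+10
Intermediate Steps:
s = 3780 (s = 70*54 = 3780)
S = -188128/205391 (S = (-187790 - 338)/(107941 + 97450) = -188128/205391 ≈ -0.91595)
L(h) = -450
(L(408) + 155980)*(s + 143617) + S = (-450 + 155980)*(3780 + 143617) - 188128/205391 = 155530*147397 - 188128/205391 = 22924655410 - 188128/205391 = 4708517899127182/205391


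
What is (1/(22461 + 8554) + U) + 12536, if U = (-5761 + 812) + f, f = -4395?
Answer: 98999881/31015 ≈ 3192.0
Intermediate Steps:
U = -9344 (U = (-5761 + 812) - 4395 = -4949 - 4395 = -9344)
(1/(22461 + 8554) + U) + 12536 = (1/(22461 + 8554) - 9344) + 12536 = (1/31015 - 9344) + 12536 = -289804159/31015 + 12536 = 98999881/31015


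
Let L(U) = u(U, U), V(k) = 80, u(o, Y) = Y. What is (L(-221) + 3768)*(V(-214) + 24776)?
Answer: 88164232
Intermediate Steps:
L(U) = U
(L(-221) + 3768)*(V(-214) + 24776) = (-221 + 3768)*(80 + 24776) = 3547*24856 = 88164232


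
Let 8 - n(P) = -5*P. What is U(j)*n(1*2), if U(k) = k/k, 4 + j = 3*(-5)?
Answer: 18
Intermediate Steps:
j = -19 (j = -4 + 3*(-5) = -4 - 15 = -19)
n(P) = 8 + 5*P (n(P) = 8 - (-5)*P = 8 + 5*P)
U(k) = 1
U(j)*n(1*2) = 1*(8 + 5*(1*2)) = 1*(8 + 5*2) = 1*(8 + 10) = 1*18 = 18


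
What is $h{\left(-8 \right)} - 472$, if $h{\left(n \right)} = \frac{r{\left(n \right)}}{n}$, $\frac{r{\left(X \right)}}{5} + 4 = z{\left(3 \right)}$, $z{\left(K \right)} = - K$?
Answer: $- \frac{3741}{8} \approx -467.63$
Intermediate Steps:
$r{\left(X \right)} = -35$ ($r{\left(X \right)} = -20 + 5 \left(\left(-1\right) 3\right) = -20 + 5 \left(-3\right) = -20 - 15 = -35$)
$h{\left(n \right)} = - \frac{35}{n}$
$h{\left(-8 \right)} - 472 = - \frac{35}{-8} - 472 = \left(-35\right) \left(- \frac{1}{8}\right) - 472 = \frac{35}{8} - 472 = - \frac{3741}{8}$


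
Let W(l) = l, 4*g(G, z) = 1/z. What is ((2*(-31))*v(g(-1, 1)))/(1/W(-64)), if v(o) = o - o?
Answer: 0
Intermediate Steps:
g(G, z) = 1/(4*z)
v(o) = 0
((2*(-31))*v(g(-1, 1)))/(1/W(-64)) = ((2*(-31))*0)/(1/(-64)) = (-62*0)/(-1/64) = 0*(-64) = 0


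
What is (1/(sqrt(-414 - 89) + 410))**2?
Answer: (410 + I*sqrt(503))**(-2) ≈ 5.8957e-6 - 6.4694e-7*I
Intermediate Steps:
(1/(sqrt(-414 - 89) + 410))**2 = (1/(sqrt(-503) + 410))**2 = (1/(I*sqrt(503) + 410))**2 = (1/(410 + I*sqrt(503)))**2 = (410 + I*sqrt(503))**(-2)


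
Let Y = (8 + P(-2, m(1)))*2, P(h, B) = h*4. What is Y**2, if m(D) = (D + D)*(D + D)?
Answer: 0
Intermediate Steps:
m(D) = 4*D**2 (m(D) = (2*D)*(2*D) = 4*D**2)
P(h, B) = 4*h
Y = 0 (Y = (8 + 4*(-2))*2 = (8 - 8)*2 = 0*2 = 0)
Y**2 = 0**2 = 0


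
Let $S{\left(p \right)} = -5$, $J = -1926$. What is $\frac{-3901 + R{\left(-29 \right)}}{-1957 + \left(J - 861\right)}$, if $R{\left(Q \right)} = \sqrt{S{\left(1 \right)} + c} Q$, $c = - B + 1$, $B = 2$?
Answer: $\frac{3901}{4744} + \frac{29 i \sqrt{6}}{4744} \approx 0.8223 + 0.014974 i$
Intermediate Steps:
$c = -1$ ($c = \left(-1\right) 2 + 1 = -2 + 1 = -1$)
$R{\left(Q \right)} = i Q \sqrt{6}$ ($R{\left(Q \right)} = \sqrt{-5 - 1} Q = \sqrt{-6} Q = i \sqrt{6} Q = i Q \sqrt{6}$)
$\frac{-3901 + R{\left(-29 \right)}}{-1957 + \left(J - 861\right)} = \frac{-3901 + i \left(-29\right) \sqrt{6}}{-1957 - 2787} = \frac{-3901 - 29 i \sqrt{6}}{-1957 - 2787} = \frac{-3901 - 29 i \sqrt{6}}{-4744} = \left(-3901 - 29 i \sqrt{6}\right) \left(- \frac{1}{4744}\right) = \frac{3901}{4744} + \frac{29 i \sqrt{6}}{4744}$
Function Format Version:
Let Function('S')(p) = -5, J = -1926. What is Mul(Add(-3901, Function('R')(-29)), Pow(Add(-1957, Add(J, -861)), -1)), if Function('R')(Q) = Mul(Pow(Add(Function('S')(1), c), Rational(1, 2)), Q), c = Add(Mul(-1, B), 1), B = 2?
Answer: Add(Rational(3901, 4744), Mul(Rational(29, 4744), I, Pow(6, Rational(1, 2)))) ≈ Add(0.82230, Mul(0.014974, I))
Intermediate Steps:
c = -1 (c = Add(Mul(-1, 2), 1) = Add(-2, 1) = -1)
Function('R')(Q) = Mul(I, Q, Pow(6, Rational(1, 2))) (Function('R')(Q) = Mul(Pow(Add(-5, -1), Rational(1, 2)), Q) = Mul(Pow(-6, Rational(1, 2)), Q) = Mul(Mul(I, Pow(6, Rational(1, 2))), Q) = Mul(I, Q, Pow(6, Rational(1, 2))))
Mul(Add(-3901, Function('R')(-29)), Pow(Add(-1957, Add(J, -861)), -1)) = Mul(Add(-3901, Mul(I, -29, Pow(6, Rational(1, 2)))), Pow(Add(-1957, Add(-1926, -861)), -1)) = Mul(Add(-3901, Mul(-29, I, Pow(6, Rational(1, 2)))), Pow(Add(-1957, -2787), -1)) = Mul(Add(-3901, Mul(-29, I, Pow(6, Rational(1, 2)))), Pow(-4744, -1)) = Mul(Add(-3901, Mul(-29, I, Pow(6, Rational(1, 2)))), Rational(-1, 4744)) = Add(Rational(3901, 4744), Mul(Rational(29, 4744), I, Pow(6, Rational(1, 2))))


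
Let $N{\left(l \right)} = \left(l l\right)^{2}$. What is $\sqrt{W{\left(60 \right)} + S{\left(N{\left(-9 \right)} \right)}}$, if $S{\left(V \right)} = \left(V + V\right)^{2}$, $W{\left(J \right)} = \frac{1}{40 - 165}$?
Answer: $\frac{\sqrt{107616802495}}{25} \approx 13122.0$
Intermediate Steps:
$N{\left(l \right)} = l^{4}$ ($N{\left(l \right)} = \left(l^{2}\right)^{2} = l^{4}$)
$W{\left(J \right)} = - \frac{1}{125}$ ($W{\left(J \right)} = \frac{1}{-125} = - \frac{1}{125}$)
$S{\left(V \right)} = 4 V^{2}$ ($S{\left(V \right)} = \left(2 V\right)^{2} = 4 V^{2}$)
$\sqrt{W{\left(60 \right)} + S{\left(N{\left(-9 \right)} \right)}} = \sqrt{- \frac{1}{125} + 4 \left(\left(-9\right)^{4}\right)^{2}} = \sqrt{- \frac{1}{125} + 4 \cdot 6561^{2}} = \sqrt{- \frac{1}{125} + 4 \cdot 43046721} = \sqrt{- \frac{1}{125} + 172186884} = \sqrt{\frac{21523360499}{125}} = \frac{\sqrt{107616802495}}{25}$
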